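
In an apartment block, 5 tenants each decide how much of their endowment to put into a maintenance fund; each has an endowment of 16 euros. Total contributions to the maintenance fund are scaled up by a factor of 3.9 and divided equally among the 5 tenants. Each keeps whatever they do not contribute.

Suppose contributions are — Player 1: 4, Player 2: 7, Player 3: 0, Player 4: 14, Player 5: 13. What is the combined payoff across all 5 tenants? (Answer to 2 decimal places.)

Total contributed: 4 + 7 + 0 + 14 + 13 = 38; total kept: 5 × 16 − 38 = 42.
The maintenance fund pays out 3.9 × 38 = 148.20 in aggregate.
Group total = 42 + 148.20 = 190.20.

190.20 euros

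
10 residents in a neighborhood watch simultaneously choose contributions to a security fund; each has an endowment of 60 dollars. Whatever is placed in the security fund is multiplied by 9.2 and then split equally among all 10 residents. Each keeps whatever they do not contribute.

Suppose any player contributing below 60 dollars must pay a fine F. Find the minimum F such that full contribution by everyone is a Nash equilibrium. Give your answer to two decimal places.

4.80 dollars

Given the others contribute fully, the best deviation is to contribute 0 (any partial contribution still incurs the fine and gives up units whose private return 0.9200 is below 1).
Deviating from 60 to 0 saves 60 dollars but forfeits the deviator's share of the drop in the security fund: 9.2/10 × 60 = 55.20.
So the deviation gain is 60 − 55.20 = 4.80, and the fine must be at least 4.80 dollars to wipe it out.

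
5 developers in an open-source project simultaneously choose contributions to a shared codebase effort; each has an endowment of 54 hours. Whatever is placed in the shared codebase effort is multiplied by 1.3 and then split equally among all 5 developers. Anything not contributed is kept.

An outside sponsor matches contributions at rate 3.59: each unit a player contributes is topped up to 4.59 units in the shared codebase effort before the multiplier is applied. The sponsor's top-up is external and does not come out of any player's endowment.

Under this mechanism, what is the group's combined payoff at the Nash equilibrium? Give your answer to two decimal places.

1611.09 hours

Under the mechanism each unit contributed yields 1.3 × 4.59 / 5 = 1.1934 back to its contributor per unit of net cost, which exceeds 1, making full contribution the dominant choice for everyone.
At the Nash equilibrium everyone contributes 54. Group total payoff = 1.3 × 4.59 × 270 = 1611.09.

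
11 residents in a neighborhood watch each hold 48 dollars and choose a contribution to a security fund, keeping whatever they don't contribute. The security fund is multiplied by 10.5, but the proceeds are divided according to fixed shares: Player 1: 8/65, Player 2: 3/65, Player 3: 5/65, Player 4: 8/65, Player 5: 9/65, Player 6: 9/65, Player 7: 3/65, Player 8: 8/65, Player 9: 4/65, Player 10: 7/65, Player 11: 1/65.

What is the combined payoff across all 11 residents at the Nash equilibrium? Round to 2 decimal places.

3264.00 dollars

A player with share s gets back 10.5·s per unit contributed, so full contribution is dominant for anyone with s > 1/10.5 = 0.0952 and zero contribution is dominant for anyone below.
Player 1, Player 4, Player 5, Player 6, Player 8 and Player 10 clear that bar, contributing 48 each; the remaining 5 contribute 0. Total contributed: 288.
The security fund pays out 10.5 × 288 = 3024.00 in total (split across the unequal shares, but the aggregate is all that matters for the group sum).
The 5 free-riders keep 48 each, adding 240. Group total = 240 + 3024.00 = 3264.00.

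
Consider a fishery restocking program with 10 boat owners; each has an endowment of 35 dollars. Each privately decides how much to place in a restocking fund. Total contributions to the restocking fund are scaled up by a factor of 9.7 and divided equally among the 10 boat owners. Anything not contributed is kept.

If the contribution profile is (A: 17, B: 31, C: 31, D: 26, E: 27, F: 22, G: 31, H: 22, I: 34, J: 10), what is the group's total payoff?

Total contributed: 17 + 31 + 31 + 26 + 27 + 22 + 31 + 22 + 34 + 10 = 251; total kept: 10 × 35 − 251 = 99.
The restocking fund pays out 9.7 × 251 = 2434.70 in aggregate.
Group total = 99 + 2434.70 = 2533.70.

2533.70 dollars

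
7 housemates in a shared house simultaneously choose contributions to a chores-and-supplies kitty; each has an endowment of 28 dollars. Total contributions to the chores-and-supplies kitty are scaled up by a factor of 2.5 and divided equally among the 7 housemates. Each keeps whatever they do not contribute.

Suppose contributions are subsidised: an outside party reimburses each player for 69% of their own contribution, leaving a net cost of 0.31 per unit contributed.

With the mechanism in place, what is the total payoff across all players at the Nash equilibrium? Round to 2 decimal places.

Under the mechanism each unit contributed yields (2.5/7) / 0.31 = 1.1521 back to its contributor per unit of net cost, which exceeds 1, making full contribution the dominant choice for everyone.
So the Nash equilibrium is full contribution by all 7; the group earns 7 × (28 × 0.69 + 2.5 × 28) = 625.24.

625.24 dollars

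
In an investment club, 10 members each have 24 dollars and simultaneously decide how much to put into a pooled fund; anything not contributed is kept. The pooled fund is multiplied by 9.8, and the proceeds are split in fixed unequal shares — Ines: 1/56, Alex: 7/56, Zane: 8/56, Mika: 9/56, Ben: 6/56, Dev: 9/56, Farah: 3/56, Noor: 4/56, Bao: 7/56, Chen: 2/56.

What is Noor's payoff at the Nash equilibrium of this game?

A player with share s gets back 9.8·s per unit contributed, so full contribution is dominant for anyone with s > 1/9.8 = 0.1020 and zero contribution is dominant for anyone below.
The shares above 0.1020 belong to Alex, Zane, Mika, Ben, Dev and Bao, contributing 24 each; the remaining 4 contribute 0. Total contributed: 144.
Noor keeps 24 and receives 9.8 × 144 × 4/56 = 100.80 from the pooled fund, for a payoff of 124.80.

124.80 dollars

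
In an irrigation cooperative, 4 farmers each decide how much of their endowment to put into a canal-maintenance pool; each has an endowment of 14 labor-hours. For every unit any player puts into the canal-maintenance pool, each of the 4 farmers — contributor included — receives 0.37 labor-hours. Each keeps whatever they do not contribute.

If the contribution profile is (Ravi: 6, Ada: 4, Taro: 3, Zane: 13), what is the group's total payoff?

68.48 labor-hours

Total contributed: 6 + 4 + 3 + 13 = 26; total kept: 4 × 14 − 26 = 30.
The canal-maintenance pool pays out 0.37 × 4 × 26 = 38.48 in aggregate.
Group total = 30 + 38.48 = 68.48.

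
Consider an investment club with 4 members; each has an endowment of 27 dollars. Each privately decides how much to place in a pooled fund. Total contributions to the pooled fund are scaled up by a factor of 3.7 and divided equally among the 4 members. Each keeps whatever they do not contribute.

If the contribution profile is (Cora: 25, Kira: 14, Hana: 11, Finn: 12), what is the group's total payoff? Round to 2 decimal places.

Total contributed: 25 + 14 + 11 + 12 = 62; total kept: 4 × 27 − 62 = 46.
The pooled fund pays out 3.7 × 62 = 229.40 in aggregate.
Group total = 46 + 229.40 = 275.40.

275.40 dollars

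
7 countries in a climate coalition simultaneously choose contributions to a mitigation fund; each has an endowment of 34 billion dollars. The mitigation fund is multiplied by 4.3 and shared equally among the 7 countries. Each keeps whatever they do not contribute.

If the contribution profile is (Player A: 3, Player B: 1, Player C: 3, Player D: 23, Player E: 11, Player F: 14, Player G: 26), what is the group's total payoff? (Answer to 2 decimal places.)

Total contributed: 3 + 1 + 3 + 23 + 11 + 14 + 26 = 81; total kept: 7 × 34 − 81 = 157.
The mitigation fund pays out 4.3 × 81 = 348.30 in aggregate.
Group total = 157 + 348.30 = 505.30.

505.30 billion dollars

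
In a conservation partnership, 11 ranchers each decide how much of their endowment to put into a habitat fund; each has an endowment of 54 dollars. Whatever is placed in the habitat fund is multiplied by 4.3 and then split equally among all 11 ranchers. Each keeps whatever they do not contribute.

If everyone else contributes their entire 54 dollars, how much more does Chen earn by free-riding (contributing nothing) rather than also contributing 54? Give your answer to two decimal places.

32.89 dollars

Switching from a contribution of 54 to 0 lets Chen keep an extra 54 dollars, but lowers the habitat fund by 54, which costs Chen their own share of that drop: 4.3/11 × 54 = 21.11.
Net gain = 54 − 21.11 = 32.89. The private return per contributed unit (0.3909) is below 1, so free-riding is indeed the best response regardless of what the others do.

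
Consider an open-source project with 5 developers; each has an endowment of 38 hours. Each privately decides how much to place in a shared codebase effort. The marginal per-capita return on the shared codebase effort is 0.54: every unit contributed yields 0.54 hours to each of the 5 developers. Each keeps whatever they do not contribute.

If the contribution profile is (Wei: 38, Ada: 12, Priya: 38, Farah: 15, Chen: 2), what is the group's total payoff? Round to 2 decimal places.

368.50 hours

Total contributed: 38 + 12 + 38 + 15 + 2 = 105; total kept: 5 × 38 − 105 = 85.
The shared codebase effort pays out 0.54 × 5 × 105 = 283.50 in aggregate.
Group total = 85 + 283.50 = 368.50.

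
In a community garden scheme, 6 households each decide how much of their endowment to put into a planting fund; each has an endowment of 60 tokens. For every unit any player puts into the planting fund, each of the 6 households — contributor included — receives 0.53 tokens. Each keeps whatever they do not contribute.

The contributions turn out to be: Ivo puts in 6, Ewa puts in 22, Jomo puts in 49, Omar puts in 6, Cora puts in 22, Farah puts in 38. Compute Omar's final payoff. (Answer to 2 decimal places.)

Total contributed: 6 + 22 + 49 + 6 + 22 + 38 = 143.
Each receives 0.53 × 143 = 75.79 from the planting fund.
Omar keeps 60 − 6 = 54, so Omar's payoff is 54 + 75.79 = 129.79.

129.79 tokens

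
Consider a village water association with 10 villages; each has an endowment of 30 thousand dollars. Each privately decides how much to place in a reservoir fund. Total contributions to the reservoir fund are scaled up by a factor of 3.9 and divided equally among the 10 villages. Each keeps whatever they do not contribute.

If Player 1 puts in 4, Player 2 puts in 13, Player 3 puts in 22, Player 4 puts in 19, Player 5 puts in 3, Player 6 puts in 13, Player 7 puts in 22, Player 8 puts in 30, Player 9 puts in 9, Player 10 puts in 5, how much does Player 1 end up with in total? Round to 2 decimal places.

80.60 thousand dollars

Total contributed: 4 + 13 + 22 + 19 + 3 + 13 + 22 + 30 + 9 + 5 = 140.
Each receives 3.9 × 140 / 10 = 54.60 from the reservoir fund.
Player 1 keeps 30 − 4 = 26, so Player 1's payoff is 26 + 54.60 = 80.60.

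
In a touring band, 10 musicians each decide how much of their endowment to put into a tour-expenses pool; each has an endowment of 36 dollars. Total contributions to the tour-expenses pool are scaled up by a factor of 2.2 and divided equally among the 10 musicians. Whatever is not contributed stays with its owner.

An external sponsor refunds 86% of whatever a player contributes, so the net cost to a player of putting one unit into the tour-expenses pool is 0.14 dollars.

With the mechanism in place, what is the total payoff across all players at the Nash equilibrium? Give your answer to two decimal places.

Under the mechanism each unit contributed yields (2.2/10) / 0.14 = 1.5714 back to its contributor per unit of net cost, which exceeds 1, making full contribution the dominant choice for everyone.
At the Nash equilibrium everyone contributes 36. Group total payoff = 10 × (36 × 0.86 + 2.2 × 36) = 1101.60.

1101.60 dollars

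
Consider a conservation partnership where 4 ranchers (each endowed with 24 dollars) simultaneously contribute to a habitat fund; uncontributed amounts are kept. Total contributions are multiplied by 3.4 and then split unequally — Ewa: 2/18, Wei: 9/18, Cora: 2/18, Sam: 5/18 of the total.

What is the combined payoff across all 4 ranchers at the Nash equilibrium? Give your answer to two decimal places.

A player with share s gets back 3.4·s per unit contributed, so full contribution is dominant for anyone with s > 1/3.4 = 0.2941 and zero contribution is dominant for anyone below.
The only share above 0.2941 is Wei's 9/18, contributing 24; the remaining 3 contribute 0. Total contributed: 24.
The habitat fund pays out 3.4 × 24 = 81.60 in total (split across the unequal shares, but the aggregate is all that matters for the group sum).
The 3 free-riders keep 24 each, adding 72. Group total = 72 + 81.60 = 153.60.

153.60 dollars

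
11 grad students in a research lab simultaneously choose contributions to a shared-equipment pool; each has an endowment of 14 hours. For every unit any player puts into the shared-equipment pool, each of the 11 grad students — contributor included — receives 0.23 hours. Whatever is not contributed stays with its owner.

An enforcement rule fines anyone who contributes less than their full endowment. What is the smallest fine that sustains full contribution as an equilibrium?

Given the others contribute fully, the best deviation is to contribute 0 (any partial contribution still incurs the fine and gives up units whose private return 0.23 is below 1).
Deviating from 14 to 0 saves 14 hours but forfeits the deviator's share of the drop in the shared-equipment pool: 0.23 × 14 = 3.22.
So the deviation gain is 14 − 3.22 = 10.78, and the fine must be at least 10.78 hours to wipe it out.

10.78 hours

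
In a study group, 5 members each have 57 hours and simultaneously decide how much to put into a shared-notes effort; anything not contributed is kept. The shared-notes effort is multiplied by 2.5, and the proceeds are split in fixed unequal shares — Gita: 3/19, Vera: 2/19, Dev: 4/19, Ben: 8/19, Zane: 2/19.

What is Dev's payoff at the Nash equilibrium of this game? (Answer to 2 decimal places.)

A player with share s gets back 2.5·s per unit contributed, so full contribution is dominant for anyone with s > 1/2.5 = 0.4000 and zero contribution is dominant for anyone below.
Ben alone (share 8/19) is above the threshold, contributing 57; the remaining 4 contribute 0. Total contributed: 57.
Dev keeps 57 and receives 2.5 × 57 × 4/19 = 30.00 from the shared-notes effort, for a payoff of 87.00.

87.00 hours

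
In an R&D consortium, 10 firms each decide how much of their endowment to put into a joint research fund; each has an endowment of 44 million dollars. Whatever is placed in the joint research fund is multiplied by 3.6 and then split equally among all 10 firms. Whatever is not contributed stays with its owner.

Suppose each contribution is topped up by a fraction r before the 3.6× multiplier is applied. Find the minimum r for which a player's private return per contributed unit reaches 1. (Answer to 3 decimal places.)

1.778

With matching at rate r, one contributed unit becomes (1 + r) in the joint research fund and returns 3.6 × (1 + r) / 10 to the contributor.
Setting this equal to 1: 1 + r = 10/3.6 = 2.7778.
So the minimum matching rate is r = 2.7778 − 1 = 1.778.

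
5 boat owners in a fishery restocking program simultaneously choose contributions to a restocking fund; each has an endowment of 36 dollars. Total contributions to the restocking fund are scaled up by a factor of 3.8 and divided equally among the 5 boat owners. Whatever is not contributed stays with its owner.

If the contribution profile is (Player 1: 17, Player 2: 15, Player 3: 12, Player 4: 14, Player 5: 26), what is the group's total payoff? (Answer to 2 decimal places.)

415.20 dollars

Total contributed: 17 + 15 + 12 + 14 + 26 = 84; total kept: 5 × 36 − 84 = 96.
The restocking fund pays out 3.8 × 84 = 319.20 in aggregate.
Group total = 96 + 319.20 = 415.20.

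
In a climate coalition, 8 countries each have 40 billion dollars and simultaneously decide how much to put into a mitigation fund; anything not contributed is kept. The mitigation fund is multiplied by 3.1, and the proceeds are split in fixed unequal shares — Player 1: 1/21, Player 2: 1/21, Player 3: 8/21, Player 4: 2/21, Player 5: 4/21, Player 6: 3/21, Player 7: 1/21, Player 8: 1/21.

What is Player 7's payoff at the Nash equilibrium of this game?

45.90 billion dollars

For player j, contributing a unit is worthwhile iff 3.1 × (j's share) ≥ 1, i.e. iff j's share is at least 0.3226.
Only Player 3 (8/21) clears that bar, contributing 40; the remaining 7 contribute 0. Total contributed: 40.
Player 7 keeps 40 and receives 3.1 × 40 × 1/21 = 5.90 from the mitigation fund, for a payoff of 45.90.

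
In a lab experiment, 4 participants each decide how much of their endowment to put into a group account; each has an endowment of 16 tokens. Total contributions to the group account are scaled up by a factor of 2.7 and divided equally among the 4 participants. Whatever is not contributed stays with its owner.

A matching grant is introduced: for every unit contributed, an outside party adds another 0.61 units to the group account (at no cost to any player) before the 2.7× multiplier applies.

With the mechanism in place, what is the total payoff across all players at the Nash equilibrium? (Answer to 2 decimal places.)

The effective private return per unit is now 2.7 × 1.61 / 4 = 1.0868 > 1, so every player's dominant strategy flips to full contribution.
At the Nash equilibrium everyone contributes 16. Group total payoff = 2.7 × 1.61 × 64 = 278.21.

278.21 tokens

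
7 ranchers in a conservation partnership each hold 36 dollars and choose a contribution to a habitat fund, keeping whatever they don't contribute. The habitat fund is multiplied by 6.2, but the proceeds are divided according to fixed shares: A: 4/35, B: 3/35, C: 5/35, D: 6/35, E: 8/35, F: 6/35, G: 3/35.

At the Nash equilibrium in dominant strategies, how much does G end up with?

93.39 dollars

Player j's private return per contributed unit is 6.2 × (j's share). Contributing is weakly dominant for j when that share is at least 1/6.2 = 0.1613, and contributing 0 is dominant otherwise.
The shares above 0.1613 belong to D, E and F, contributing 36 each; the remaining 4 contribute 0. Total contributed: 108.
G keeps 36 and receives 6.2 × 108 × 3/35 = 57.39 from the habitat fund, for a payoff of 93.39.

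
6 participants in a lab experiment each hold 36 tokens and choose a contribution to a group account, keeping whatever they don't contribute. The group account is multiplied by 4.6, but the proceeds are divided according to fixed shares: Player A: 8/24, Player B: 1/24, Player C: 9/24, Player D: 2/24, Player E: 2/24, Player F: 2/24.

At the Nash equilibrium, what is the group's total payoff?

475.20 tokens

Each unit j contributes comes back to j as 4.6 × (j's share), so j prefers to contribute only if that share exceeds 1/4.6 = 0.2174; otherwise keeping the unit dominates.
The shares above 0.2174 belong to Player A and Player C, contributing 36 each; the remaining 4 contribute 0. Total contributed: 72.
The group account pays out 4.6 × 72 = 331.20 in total (split across the unequal shares, but the aggregate is all that matters for the group sum).
The 4 free-riders keep 36 each, adding 144. Group total = 144 + 331.20 = 475.20.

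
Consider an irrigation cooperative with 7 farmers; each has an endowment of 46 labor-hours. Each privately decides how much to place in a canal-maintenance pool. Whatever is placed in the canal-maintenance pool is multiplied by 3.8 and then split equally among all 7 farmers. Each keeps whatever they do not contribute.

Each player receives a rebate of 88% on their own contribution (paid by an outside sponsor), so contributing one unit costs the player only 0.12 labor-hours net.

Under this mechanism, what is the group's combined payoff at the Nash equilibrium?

Under the mechanism each unit contributed yields (3.8/7) / 0.12 = 4.5238 back to its contributor per unit of net cost, which exceeds 1, making full contribution the dominant choice for everyone.
At the Nash equilibrium everyone contributes 46. Group total payoff = 7 × (46 × 0.88 + 3.8 × 46) = 1506.96.

1506.96 labor-hours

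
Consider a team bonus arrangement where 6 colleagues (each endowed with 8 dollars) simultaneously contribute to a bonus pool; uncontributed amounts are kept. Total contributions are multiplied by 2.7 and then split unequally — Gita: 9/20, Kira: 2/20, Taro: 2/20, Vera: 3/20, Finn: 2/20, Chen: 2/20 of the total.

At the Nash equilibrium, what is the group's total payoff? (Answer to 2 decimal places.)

Each unit j contributes comes back to j as 2.7 × (j's share), so j prefers to contribute only if that share exceeds 1/2.7 = 0.3704; otherwise keeping the unit dominates.
Gita alone (share 9/20) is above the threshold, contributing 8; the remaining 5 contribute 0. Total contributed: 8.
The bonus pool pays out 2.7 × 8 = 21.60 in total (split across the unequal shares, but the aggregate is all that matters for the group sum).
The 5 free-riders keep 8 each, adding 40. Group total = 40 + 21.60 = 61.60.

61.60 dollars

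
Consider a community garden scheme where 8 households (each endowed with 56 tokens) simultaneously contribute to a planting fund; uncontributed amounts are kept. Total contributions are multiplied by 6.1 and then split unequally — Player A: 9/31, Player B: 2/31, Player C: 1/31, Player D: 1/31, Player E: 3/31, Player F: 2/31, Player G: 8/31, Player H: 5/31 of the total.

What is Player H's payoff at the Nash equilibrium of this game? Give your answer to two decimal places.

166.19 tokens

A player with share s gets back 6.1·s per unit contributed, so full contribution is dominant for anyone with s > 1/6.1 = 0.1639 and zero contribution is dominant for anyone below.
Player A and Player G clear that bar, contributing 56 each; the remaining 6 contribute 0. Total contributed: 112.
Player H keeps 56 and receives 6.1 × 112 × 5/31 = 110.19 from the planting fund, for a payoff of 166.19.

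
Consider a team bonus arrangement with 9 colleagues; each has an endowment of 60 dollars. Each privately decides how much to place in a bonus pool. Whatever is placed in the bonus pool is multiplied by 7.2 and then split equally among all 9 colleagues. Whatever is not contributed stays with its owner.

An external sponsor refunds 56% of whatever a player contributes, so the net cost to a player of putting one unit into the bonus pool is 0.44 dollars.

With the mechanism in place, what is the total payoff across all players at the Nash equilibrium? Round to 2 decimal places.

The effective private return per unit is now (7.2/9) / 0.44 = 1.8182 > 1, so every player's dominant strategy flips to full contribution.
At the Nash equilibrium everyone contributes 60. Group total payoff = 9 × (60 × 0.56 + 7.2 × 60) = 4190.40.

4190.40 dollars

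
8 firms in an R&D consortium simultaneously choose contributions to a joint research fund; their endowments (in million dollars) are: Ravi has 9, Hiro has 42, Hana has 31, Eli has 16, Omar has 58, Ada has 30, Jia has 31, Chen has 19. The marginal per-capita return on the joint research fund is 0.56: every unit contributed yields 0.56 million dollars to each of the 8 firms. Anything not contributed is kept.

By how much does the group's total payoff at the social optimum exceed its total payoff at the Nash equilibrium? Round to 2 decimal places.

The private return per contributed unit is 0.56 < 1 for everyone, so the Nash equilibrium is zero contribution and the group total is Σ E_j = 9 + 42 + 31 + 16 + 58 + 30 + 31 + 19 = 236.
Each contributed unit returns 4.480 to the group, so the social optimum is full contribution by everyone: group total = 4.480 × 236 = 1057.28.
Efficiency loss = (4.480 − 1) × 236 = 821.28.

821.28 million dollars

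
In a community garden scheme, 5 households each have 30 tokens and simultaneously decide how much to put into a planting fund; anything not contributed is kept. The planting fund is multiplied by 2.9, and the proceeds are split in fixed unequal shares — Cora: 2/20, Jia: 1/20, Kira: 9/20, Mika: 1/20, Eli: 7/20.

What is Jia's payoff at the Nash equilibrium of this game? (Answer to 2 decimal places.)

A player with share s gets back 2.9·s per unit contributed, so full contribution is dominant for anyone with s > 1/2.9 = 0.3448 and zero contribution is dominant for anyone below.
Kira and Eli are above the threshold, contributing 30 each; the remaining 3 contribute 0. Total contributed: 60.
Jia keeps 30 and receives 2.9 × 60 × 1/20 = 8.70 from the planting fund, for a payoff of 38.70.

38.70 tokens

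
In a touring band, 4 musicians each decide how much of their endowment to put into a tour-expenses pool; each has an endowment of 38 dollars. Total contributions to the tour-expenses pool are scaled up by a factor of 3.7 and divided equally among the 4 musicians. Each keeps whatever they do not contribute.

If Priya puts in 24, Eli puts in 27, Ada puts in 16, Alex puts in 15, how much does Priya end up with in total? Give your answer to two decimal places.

Total contributed: 24 + 27 + 16 + 15 = 82.
Each receives 3.7 × 82 / 4 = 75.85 from the tour-expenses pool.
Priya keeps 38 − 24 = 14, so Priya's payoff is 14 + 75.85 = 89.85.

89.85 dollars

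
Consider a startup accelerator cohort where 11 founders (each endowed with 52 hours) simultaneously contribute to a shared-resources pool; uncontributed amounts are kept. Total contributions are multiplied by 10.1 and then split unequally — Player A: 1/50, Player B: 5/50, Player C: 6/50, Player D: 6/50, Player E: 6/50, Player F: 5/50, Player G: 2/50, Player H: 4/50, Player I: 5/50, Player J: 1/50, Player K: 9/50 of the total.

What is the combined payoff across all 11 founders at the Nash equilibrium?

Each unit j contributes comes back to j as 10.1 × (j's share), so j prefers to contribute only if that share exceeds 1/10.1 = 0.0990; otherwise keeping the unit dominates.
Player B, Player C, Player D, Player E, Player F, Player I and Player K are above the threshold, contributing 52 each; the remaining 4 contribute 0. Total contributed: 364.
The shared-resources pool pays out 10.1 × 364 = 3676.40 in total (split across the unequal shares, but the aggregate is all that matters for the group sum).
The 4 free-riders keep 52 each, adding 208. Group total = 208 + 3676.40 = 3884.40.

3884.40 hours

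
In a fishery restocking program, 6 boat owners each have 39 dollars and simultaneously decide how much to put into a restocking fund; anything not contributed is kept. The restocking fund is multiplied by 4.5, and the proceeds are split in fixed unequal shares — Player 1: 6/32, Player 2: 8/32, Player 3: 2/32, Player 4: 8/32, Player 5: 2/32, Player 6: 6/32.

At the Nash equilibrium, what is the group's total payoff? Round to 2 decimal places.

507.00 dollars

Player j's private return per contributed unit is 4.5 × (j's share). Contributing is weakly dominant for j when that share is at least 1/4.5 = 0.2222, and contributing 0 is dominant otherwise.
Player 2 and Player 4 are above the threshold, contributing 39 each; the remaining 4 contribute 0. Total contributed: 78.
The restocking fund pays out 4.5 × 78 = 351.00 in total (split across the unequal shares, but the aggregate is all that matters for the group sum).
The 4 free-riders keep 39 each, adding 156. Group total = 156 + 351.00 = 507.00.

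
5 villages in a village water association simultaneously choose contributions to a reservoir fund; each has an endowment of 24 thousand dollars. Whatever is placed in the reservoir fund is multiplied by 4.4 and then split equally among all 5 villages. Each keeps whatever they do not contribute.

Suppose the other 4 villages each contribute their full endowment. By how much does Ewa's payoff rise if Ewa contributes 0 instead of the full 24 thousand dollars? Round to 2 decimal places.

Switching from a contribution of 24 to 0 lets Ewa keep an extra 24 thousand dollars, but lowers the reservoir fund by 24, which costs Ewa their own share of that drop: 4.4/5 × 24 = 21.12.
Net gain = 24 − 21.12 = 2.88. The private return per contributed unit (0.8800) is below 1, so free-riding is indeed the best response regardless of what the others do.

2.88 thousand dollars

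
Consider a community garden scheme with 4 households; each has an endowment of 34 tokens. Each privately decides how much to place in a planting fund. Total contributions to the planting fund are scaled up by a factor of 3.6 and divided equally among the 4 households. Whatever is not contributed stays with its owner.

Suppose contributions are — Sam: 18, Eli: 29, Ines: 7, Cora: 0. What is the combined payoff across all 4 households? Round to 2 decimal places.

Total contributed: 18 + 29 + 7 + 0 = 54; total kept: 4 × 34 − 54 = 82.
The planting fund pays out 3.6 × 54 = 194.40 in aggregate.
Group total = 82 + 194.40 = 276.40.

276.40 tokens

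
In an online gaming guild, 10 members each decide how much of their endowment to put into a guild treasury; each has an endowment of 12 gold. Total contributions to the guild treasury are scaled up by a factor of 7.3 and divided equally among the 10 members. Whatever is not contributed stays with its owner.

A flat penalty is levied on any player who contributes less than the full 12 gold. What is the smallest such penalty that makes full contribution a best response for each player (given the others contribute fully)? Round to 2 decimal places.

3.24 gold

Given the others contribute fully, the best deviation is to contribute 0 (any partial contribution still incurs the fine and gives up units whose private return 0.7300 is below 1).
Deviating from 12 to 0 saves 12 gold but forfeits the deviator's share of the drop in the guild treasury: 7.3/10 × 12 = 8.76.
So the deviation gain is 12 − 8.76 = 3.24, and the fine must be at least 3.24 gold to wipe it out.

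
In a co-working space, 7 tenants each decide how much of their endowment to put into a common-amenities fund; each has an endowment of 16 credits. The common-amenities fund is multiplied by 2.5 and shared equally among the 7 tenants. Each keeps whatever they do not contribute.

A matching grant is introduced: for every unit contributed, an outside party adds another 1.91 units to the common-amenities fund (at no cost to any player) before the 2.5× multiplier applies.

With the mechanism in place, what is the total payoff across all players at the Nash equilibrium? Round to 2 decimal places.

814.80 credits

Under the mechanism each unit contributed yields 2.5 × 2.91 / 7 = 1.0393 back to its contributor per unit of net cost, which exceeds 1, making full contribution the dominant choice for everyone.
So the Nash equilibrium is full contribution by all 7; the group earns 2.5 × 2.91 × 112 = 814.80.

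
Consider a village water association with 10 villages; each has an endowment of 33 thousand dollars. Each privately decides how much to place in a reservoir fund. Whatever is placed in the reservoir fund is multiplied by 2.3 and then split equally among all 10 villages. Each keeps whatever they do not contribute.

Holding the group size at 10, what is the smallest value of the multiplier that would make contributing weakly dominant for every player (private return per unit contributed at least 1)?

10

A contributed unit returns (multiplier)/10 to its contributor.
This reaches 1 exactly when the multiplier is 10.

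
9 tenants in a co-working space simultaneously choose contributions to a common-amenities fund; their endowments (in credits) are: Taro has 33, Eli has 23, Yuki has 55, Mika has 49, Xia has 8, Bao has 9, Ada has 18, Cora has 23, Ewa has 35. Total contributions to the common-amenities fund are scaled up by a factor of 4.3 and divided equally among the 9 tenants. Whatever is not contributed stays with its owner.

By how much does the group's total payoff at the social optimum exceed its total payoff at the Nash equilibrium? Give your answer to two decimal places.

The private return per contributed unit is 4.3/9 = 0.4778 < 1 for every player regardless of endowment, so the Nash equilibrium is zero contribution and the group total is Σ E_j = 33 + 23 + 55 + 49 + 8 + 9 + 18 + 23 + 35 = 253.
Each contributed unit returns 4.300 to the group, so the social optimum is full contribution by everyone: group total = 4.300 × 253 = 1087.90.
Efficiency loss = (4.300 − 1) × 253 = 834.90.

834.90 credits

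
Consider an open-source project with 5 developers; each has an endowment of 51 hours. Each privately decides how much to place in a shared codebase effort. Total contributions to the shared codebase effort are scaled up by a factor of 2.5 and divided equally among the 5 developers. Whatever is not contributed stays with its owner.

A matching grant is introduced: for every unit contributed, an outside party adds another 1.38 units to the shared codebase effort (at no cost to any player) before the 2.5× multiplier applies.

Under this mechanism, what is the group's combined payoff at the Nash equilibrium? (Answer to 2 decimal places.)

1517.25 hours

The effective private return per unit is now 2.5 × 2.38 / 5 = 1.1900 > 1, so every player's dominant strategy flips to full contribution.
So the Nash equilibrium is full contribution by all 5; the group earns 2.5 × 2.38 × 255 = 1517.25.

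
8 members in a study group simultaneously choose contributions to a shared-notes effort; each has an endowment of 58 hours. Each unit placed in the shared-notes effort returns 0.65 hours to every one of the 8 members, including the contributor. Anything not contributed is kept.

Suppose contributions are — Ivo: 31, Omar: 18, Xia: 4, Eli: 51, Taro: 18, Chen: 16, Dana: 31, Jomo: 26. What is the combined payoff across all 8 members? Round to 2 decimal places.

Total contributed: 31 + 18 + 4 + 51 + 18 + 16 + 31 + 26 = 195; total kept: 8 × 58 − 195 = 269.
The shared-notes effort pays out 0.65 × 8 × 195 = 1014.00 in aggregate.
Group total = 269 + 1014.00 = 1283.00.

1283.00 hours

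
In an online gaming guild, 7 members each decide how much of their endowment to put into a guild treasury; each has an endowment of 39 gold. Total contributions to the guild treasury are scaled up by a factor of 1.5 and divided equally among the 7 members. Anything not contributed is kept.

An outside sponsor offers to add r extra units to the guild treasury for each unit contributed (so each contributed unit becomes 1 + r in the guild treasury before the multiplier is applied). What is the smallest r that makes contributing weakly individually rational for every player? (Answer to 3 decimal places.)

With matching at rate r, one contributed unit becomes (1 + r) in the guild treasury and returns 1.5 × (1 + r) / 7 to the contributor.
Setting this equal to 1: 1 + r = 7/1.5 = 4.6667.
So the minimum matching rate is r = 4.6667 − 1 = 3.667.

3.667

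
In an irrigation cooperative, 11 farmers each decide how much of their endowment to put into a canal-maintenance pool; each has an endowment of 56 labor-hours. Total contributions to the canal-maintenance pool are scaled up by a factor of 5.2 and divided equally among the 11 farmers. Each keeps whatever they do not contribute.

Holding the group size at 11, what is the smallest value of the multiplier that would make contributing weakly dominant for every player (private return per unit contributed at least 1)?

11

A contributed unit returns (multiplier)/11 to its contributor.
This reaches 1 exactly when the multiplier is 11.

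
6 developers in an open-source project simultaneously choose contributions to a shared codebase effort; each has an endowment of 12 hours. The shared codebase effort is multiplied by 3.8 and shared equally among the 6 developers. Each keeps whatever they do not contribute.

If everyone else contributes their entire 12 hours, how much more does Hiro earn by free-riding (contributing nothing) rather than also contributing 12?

4.40 hours

Switching from a contribution of 12 to 0 lets Hiro keep an extra 12 hours, but lowers the shared codebase effort by 12, which costs Hiro their own share of that drop: 3.8/6 × 12 = 7.60.
Net gain = 12 − 7.60 = 4.40. The private return per contributed unit (0.6333) is below 1, so free-riding is indeed the best response regardless of what the others do.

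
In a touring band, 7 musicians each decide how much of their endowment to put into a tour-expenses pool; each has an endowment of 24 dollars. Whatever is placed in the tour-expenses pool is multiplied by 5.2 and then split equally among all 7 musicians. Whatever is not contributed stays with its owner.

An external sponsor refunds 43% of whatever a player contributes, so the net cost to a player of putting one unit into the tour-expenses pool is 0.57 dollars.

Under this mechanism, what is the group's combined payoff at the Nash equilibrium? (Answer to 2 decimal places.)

945.84 dollars

Under the mechanism each unit contributed yields (5.2/7) / 0.57 = 1.3033 back to its contributor per unit of net cost, which exceeds 1, making full contribution the dominant choice for everyone.
So the Nash equilibrium is full contribution by all 7; the group earns 7 × (24 × 0.43 + 5.2 × 24) = 945.84.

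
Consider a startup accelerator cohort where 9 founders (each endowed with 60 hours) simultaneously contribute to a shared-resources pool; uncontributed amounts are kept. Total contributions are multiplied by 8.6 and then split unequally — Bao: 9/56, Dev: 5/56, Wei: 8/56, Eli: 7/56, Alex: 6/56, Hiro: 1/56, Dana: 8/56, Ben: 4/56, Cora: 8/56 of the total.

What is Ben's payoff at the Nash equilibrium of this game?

Player j's private return per contributed unit is 8.6 × (j's share). Contributing is weakly dominant for j when that share is at least 1/8.6 = 0.1163, and contributing 0 is dominant otherwise.
Bao, Wei, Eli, Dana and Cora are above the threshold, contributing 60 each; the remaining 4 contribute 0. Total contributed: 300.
Ben keeps 60 and receives 8.6 × 300 × 4/56 = 184.29 from the shared-resources pool, for a payoff of 244.29.

244.29 hours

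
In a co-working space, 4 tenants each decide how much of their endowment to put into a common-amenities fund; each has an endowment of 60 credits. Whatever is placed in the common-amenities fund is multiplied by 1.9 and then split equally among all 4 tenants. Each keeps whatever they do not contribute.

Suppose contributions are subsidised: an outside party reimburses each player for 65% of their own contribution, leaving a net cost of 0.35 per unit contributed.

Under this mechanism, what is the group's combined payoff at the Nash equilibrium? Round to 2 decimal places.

The effective private return per unit is now (1.9/4) / 0.35 = 1.3571 > 1, so every player's dominant strategy flips to full contribution.
At the Nash equilibrium everyone contributes 60. Group total payoff = 4 × (60 × 0.65 + 1.9 × 60) = 612.00.

612.00 credits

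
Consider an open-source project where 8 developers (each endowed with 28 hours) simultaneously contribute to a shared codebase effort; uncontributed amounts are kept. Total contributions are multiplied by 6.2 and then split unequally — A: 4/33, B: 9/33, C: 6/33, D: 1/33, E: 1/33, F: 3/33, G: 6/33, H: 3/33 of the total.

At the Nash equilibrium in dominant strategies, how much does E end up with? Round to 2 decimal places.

43.78 hours

Player j's private return per contributed unit is 6.2 × (j's share). Contributing is weakly dominant for j when that share is at least 1/6.2 = 0.1613, and contributing 0 is dominant otherwise.
The shares above 0.1613 belong to B, C and G, contributing 28 each; the remaining 5 contribute 0. Total contributed: 84.
E keeps 28 and receives 6.2 × 84 × 1/33 = 15.78 from the shared codebase effort, for a payoff of 43.78.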